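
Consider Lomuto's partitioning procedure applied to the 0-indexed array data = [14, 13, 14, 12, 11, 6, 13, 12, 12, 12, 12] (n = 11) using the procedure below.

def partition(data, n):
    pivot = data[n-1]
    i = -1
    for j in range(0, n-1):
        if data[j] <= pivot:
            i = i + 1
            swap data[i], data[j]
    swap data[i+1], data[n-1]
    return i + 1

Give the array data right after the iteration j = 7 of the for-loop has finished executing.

pivot = data[10] = 12; i = -1
j=0: data[0]=14 > 12 → no swap
j=1: data[1]=13 > 12 → no swap
j=2: data[2]=14 > 12 → no swap
j=3: data[3]=12 ≤ 12 → i=0, swap data[0],data[3] → [12, 13, 14, 14, 11, 6, 13, 12, 12, 12, 12]
j=4: data[4]=11 ≤ 12 → i=1, swap data[1],data[4] → [12, 11, 14, 14, 13, 6, 13, 12, 12, 12, 12]
j=5: data[5]=6 ≤ 12 → i=2, swap data[2],data[5] → [12, 11, 6, 14, 13, 14, 13, 12, 12, 12, 12]
j=6: data[6]=13 > 12 → no swap
j=7: data[7]=12 ≤ 12 → i=3, swap data[3],data[7] → [12, 11, 6, 12, 13, 14, 13, 14, 12, 12, 12]
(after j=7) data = [12, 11, 6, 12, 13, 14, 13, 14, 12, 12, 12]

[12, 11, 6, 12, 13, 14, 13, 14, 12, 12, 12]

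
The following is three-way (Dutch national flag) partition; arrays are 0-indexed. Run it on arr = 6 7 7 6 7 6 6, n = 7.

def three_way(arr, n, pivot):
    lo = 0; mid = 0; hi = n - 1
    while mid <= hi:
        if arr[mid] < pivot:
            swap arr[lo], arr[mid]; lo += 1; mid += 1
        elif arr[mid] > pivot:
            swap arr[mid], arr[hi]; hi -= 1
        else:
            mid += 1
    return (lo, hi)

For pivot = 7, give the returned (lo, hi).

(4, 6)

pivot = 7; lo=0, mid=0, hi=6
arr[mid]=6<7: swap arr[0],arr[0]; lo=1,mid=1 → 6 7 7 6 7 6 6
arr[mid]=7=7: mid=2
arr[mid]=7=7: mid=3
arr[mid]=6<7: swap arr[1],arr[3]; lo=2,mid=4 → 6 6 7 7 7 6 6
arr[mid]=7=7: mid=5
arr[mid]=6<7: swap arr[2],arr[5]; lo=3,mid=6 → 6 6 6 7 7 7 6
arr[mid]=6<7: swap arr[3],arr[6]; lo=4,mid=7 → 6 6 6 6 7 7 7
end: lo=4, hi=6; arr = 6 6 6 6 7 7 7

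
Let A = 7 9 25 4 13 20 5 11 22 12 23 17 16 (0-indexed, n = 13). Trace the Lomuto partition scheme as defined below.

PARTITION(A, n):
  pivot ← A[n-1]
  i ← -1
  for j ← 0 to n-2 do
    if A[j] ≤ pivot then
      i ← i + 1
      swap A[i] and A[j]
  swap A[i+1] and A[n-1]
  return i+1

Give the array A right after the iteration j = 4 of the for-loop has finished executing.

pivot = A[12] = 16; i = -1
j=0: A[0]=7 ≤ 16 → i=0, swap A[0],A[0] (no change) → 7 9 25 4 13 20 5 11 22 12 23 17 16
j=1: A[1]=9 ≤ 16 → i=1, swap A[1],A[1] (no change) → 7 9 25 4 13 20 5 11 22 12 23 17 16
j=2: A[2]=25 > 16 → no swap
j=3: A[3]=4 ≤ 16 → i=2, swap A[2],A[3] → 7 9 4 25 13 20 5 11 22 12 23 17 16
j=4: A[4]=13 ≤ 16 → i=3, swap A[3],A[4] → 7 9 4 13 25 20 5 11 22 12 23 17 16
(after j=4) A = 7 9 4 13 25 20 5 11 22 12 23 17 16

7 9 4 13 25 20 5 11 22 12 23 17 16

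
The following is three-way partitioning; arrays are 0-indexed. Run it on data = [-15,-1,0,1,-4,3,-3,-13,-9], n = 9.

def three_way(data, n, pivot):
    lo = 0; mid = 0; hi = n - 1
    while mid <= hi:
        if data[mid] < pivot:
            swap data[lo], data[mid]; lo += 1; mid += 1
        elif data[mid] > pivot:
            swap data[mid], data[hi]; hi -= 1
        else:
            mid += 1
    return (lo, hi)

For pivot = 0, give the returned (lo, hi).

lo=0 mid=0 hi=8
-15<0: swap(0,0), lo=1 mid=1 ⇒ [-15,-1,0,1,-4,3,-3,-13,-9]
-1<0: swap(1,1), lo=2 mid=2 ⇒ [-15,-1,0,1,-4,3,-3,-13,-9]
0=0: mid=3
1>0: swap(3,8), hi=7 ⇒ [-15,-1,0,-9,-4,3,-3,-13,1]
-9<0: swap(2,3), lo=3 mid=4 ⇒ [-15,-1,-9,0,-4,3,-3,-13,1]
-4<0: swap(3,4), lo=4 mid=5 ⇒ [-15,-1,-9,-4,0,3,-3,-13,1]
3>0: swap(5,7), hi=6 ⇒ [-15,-1,-9,-4,0,-13,-3,3,1]
-13<0: swap(4,5), lo=5 mid=6 ⇒ [-15,-1,-9,-4,-13,0,-3,3,1]
-3<0: swap(5,6), lo=6 mid=7 ⇒ [-15,-1,-9,-4,-13,-3,0,3,1]
done. lo=6 hi=6; data=[-15,-1,-9,-4,-13,-3,0,3,1]

(6, 6)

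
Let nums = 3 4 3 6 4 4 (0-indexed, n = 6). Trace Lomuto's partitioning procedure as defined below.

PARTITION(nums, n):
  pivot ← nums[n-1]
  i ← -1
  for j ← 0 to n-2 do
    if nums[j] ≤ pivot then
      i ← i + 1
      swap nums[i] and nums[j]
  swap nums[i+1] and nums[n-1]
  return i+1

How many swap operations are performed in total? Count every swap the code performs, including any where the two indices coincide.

pivot = nums[5] = 4; i = -1
j=0: nums[0]=3 ≤ 4 → i=0, swap nums[0],nums[0] (no change) → 3 4 3 6 4 4
j=1: nums[1]=4 ≤ 4 → i=1, swap nums[1],nums[1] (no change) → 3 4 3 6 4 4
j=2: nums[2]=3 ≤ 4 → i=2, swap nums[2],nums[2] (no change) → 3 4 3 6 4 4
j=3: nums[3]=6 > 4 → no swap
j=4: nums[4]=4 ≤ 4 → i=3, swap nums[3],nums[4] → 3 4 3 4 6 4
final swap nums[4],nums[5] → 3 4 3 4 4 6; return 4

5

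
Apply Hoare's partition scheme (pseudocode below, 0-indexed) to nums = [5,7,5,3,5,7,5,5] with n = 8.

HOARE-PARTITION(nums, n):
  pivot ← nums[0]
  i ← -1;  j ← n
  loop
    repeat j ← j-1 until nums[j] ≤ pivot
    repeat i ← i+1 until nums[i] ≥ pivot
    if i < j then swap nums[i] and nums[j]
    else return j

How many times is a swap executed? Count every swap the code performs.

pivot = nums[0] = 5; i = -1, j = 8
j→7 (nums[7]=5≤5), i→0 (nums[0]=5≥5); i<j, swap → [5,7,5,3,5,7,5,5]
j→6 (nums[6]=5≤5), i→1 (nums[1]=7≥5); i<j, swap → [5,5,5,3,5,7,7,5]
j→4 (nums[4]=5≤5), i→2 (nums[2]=5≥5); i<j, swap → [5,5,5,3,5,7,7,5]
j→3, i→4; i≥j, return j=3. nums = [5,5,5,3,5,7,7,5]

3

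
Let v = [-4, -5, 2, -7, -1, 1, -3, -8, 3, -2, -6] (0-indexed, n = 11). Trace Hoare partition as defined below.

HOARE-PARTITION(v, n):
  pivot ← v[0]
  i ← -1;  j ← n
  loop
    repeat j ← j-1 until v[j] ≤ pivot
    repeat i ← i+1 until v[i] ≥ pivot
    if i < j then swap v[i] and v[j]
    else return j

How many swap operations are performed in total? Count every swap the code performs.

2

pivot=-4
j stops at 10 (-6), i stops at 0 (-4); swap ⇒ [-6, -5, 2, -7, -1, 1, -3, -8, 3, -2, -4]
j stops at 7 (-8), i stops at 2 (2); swap ⇒ [-6, -5, -8, -7, -1, 1, -3, 2, 3, -2, -4]
j stops at 3, i stops at 4; i≥j ⇒ return 3. v=[-6, -5, -8, -7, -1, 1, -3, 2, 3, -2, -4]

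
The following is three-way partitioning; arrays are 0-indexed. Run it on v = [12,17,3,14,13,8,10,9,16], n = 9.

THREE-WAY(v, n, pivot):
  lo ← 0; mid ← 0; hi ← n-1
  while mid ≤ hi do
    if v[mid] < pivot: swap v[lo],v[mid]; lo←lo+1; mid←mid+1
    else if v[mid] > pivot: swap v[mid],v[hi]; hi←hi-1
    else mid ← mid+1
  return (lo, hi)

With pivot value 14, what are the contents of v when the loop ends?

[12,9,3,13,8,10,14,16,17]

pivot = 14; lo=0, mid=0, hi=8
v[mid]=12<14: swap v[0],v[0]; lo=1,mid=1 → [12,17,3,14,13,8,10,9,16]
v[mid]=17>14: swap v[1],v[8]; hi=7 → [12,16,3,14,13,8,10,9,17]
v[mid]=16>14: swap v[1],v[7]; hi=6 → [12,9,3,14,13,8,10,16,17]
v[mid]=9<14: swap v[1],v[1]; lo=2,mid=2 → [12,9,3,14,13,8,10,16,17]
v[mid]=3<14: swap v[2],v[2]; lo=3,mid=3 → [12,9,3,14,13,8,10,16,17]
v[mid]=14=14: mid=4
v[mid]=13<14: swap v[3],v[4]; lo=4,mid=5 → [12,9,3,13,14,8,10,16,17]
v[mid]=8<14: swap v[4],v[5]; lo=5,mid=6 → [12,9,3,13,8,14,10,16,17]
v[mid]=10<14: swap v[5],v[6]; lo=6,mid=7 → [12,9,3,13,8,10,14,16,17]
end: lo=6, hi=6; v = [12,9,3,13,8,10,14,16,17]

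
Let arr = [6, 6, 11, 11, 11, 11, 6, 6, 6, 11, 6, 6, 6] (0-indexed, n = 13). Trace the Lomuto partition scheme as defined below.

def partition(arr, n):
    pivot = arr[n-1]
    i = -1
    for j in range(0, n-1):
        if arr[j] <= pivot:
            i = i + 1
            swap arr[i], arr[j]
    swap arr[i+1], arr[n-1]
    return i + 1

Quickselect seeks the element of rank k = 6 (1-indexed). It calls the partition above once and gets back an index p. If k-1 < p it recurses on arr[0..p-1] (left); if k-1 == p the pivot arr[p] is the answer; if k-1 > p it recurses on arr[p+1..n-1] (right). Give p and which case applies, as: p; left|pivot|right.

7; left

pivot = arr[12] = 6; i = -1
j=0: arr[0]=6 ≤ 6 → i=0, swap arr[0],arr[0] (no change) → [6, 6, 11, 11, 11, 11, 6, 6, 6, 11, 6, 6, 6]
j=1: arr[1]=6 ≤ 6 → i=1, swap arr[1],arr[1] (no change) → [6, 6, 11, 11, 11, 11, 6, 6, 6, 11, 6, 6, 6]
j=2: arr[2]=11 > 6 → no swap
j=3: arr[3]=11 > 6 → no swap
j=4: arr[4]=11 > 6 → no swap
j=5: arr[5]=11 > 6 → no swap
j=6: arr[6]=6 ≤ 6 → i=2, swap arr[2],arr[6] → [6, 6, 6, 11, 11, 11, 11, 6, 6, 11, 6, 6, 6]
j=7: arr[7]=6 ≤ 6 → i=3, swap arr[3],arr[7] → [6, 6, 6, 6, 11, 11, 11, 11, 6, 11, 6, 6, 6]
j=8: arr[8]=6 ≤ 6 → i=4, swap arr[4],arr[8] → [6, 6, 6, 6, 6, 11, 11, 11, 11, 11, 6, 6, 6]
j=9: arr[9]=11 > 6 → no swap
j=10: arr[10]=6 ≤ 6 → i=5, swap arr[5],arr[10] → [6, 6, 6, 6, 6, 6, 11, 11, 11, 11, 11, 6, 6]
j=11: arr[11]=6 ≤ 6 → i=6, swap arr[6],arr[11] → [6, 6, 6, 6, 6, 6, 6, 11, 11, 11, 11, 11, 6]
final swap arr[7],arr[12] → [6, 6, 6, 6, 6, 6, 6, 6, 11, 11, 11, 11, 11]; return 7
p = 7; k-1 = 5 < 7 ⇒ left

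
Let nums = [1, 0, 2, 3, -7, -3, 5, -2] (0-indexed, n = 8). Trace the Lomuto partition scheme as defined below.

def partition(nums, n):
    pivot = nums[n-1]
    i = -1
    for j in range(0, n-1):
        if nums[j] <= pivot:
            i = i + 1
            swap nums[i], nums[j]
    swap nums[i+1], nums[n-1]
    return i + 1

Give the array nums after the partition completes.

[-7, -3, -2, 3, 1, 0, 5, 2]

pivot=-2, i=-1
j=0: 1>-2, skip
j=1: 0>-2, skip
j=2: 2>-2, skip
j=3: 3>-2, skip
j=4: -7≤-2, i=0, swap(0,4) ⇒ [-7, 0, 2, 3, 1, -3, 5, -2]
j=5: -3≤-2, i=1, swap(1,5) ⇒ [-7, -3, 2, 3, 1, 0, 5, -2]
j=6: 5>-2, skip
swap(2,7) ⇒ [-7, -3, -2, 3, 1, 0, 5, 2]; return 2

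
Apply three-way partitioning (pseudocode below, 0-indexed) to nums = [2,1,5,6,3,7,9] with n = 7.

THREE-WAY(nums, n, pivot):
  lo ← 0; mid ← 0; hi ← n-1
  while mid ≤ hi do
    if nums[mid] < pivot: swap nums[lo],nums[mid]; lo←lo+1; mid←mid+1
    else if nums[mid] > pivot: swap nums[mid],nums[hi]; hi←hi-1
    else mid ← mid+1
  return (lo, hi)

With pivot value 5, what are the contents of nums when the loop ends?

pivot = 5; lo=0, mid=0, hi=6
nums[mid]=2<5: swap nums[0],nums[0]; lo=1,mid=1 → [2,1,5,6,3,7,9]
nums[mid]=1<5: swap nums[1],nums[1]; lo=2,mid=2 → [2,1,5,6,3,7,9]
nums[mid]=5=5: mid=3
nums[mid]=6>5: swap nums[3],nums[6]; hi=5 → [2,1,5,9,3,7,6]
nums[mid]=9>5: swap nums[3],nums[5]; hi=4 → [2,1,5,7,3,9,6]
nums[mid]=7>5: swap nums[3],nums[4]; hi=3 → [2,1,5,3,7,9,6]
nums[mid]=3<5: swap nums[2],nums[3]; lo=3,mid=4 → [2,1,3,5,7,9,6]
end: lo=3, hi=3; nums = [2,1,3,5,7,9,6]

[2,1,3,5,7,9,6]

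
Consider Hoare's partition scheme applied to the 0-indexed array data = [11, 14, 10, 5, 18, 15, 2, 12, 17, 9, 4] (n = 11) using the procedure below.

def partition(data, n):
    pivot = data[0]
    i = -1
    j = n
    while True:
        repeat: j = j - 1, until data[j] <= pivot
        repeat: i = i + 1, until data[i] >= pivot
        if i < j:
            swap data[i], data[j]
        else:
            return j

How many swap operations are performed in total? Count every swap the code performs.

pivot=11
j stops at 10 (4), i stops at 0 (11); swap ⇒ [4, 14, 10, 5, 18, 15, 2, 12, 17, 9, 11]
j stops at 9 (9), i stops at 1 (14); swap ⇒ [4, 9, 10, 5, 18, 15, 2, 12, 17, 14, 11]
j stops at 6 (2), i stops at 4 (18); swap ⇒ [4, 9, 10, 5, 2, 15, 18, 12, 17, 14, 11]
j stops at 4, i stops at 5; i≥j ⇒ return 4. data=[4, 9, 10, 5, 2, 15, 18, 12, 17, 14, 11]

3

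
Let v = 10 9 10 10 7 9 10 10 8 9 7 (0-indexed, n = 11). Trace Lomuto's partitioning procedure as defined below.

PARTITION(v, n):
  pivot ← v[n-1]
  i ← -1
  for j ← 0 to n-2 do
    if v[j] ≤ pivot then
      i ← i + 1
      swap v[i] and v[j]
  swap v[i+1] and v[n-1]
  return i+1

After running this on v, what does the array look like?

pivot = v[10] = 7; i = -1
j=0: v[0]=10 > 7 → no swap
j=1: v[1]=9 > 7 → no swap
j=2: v[2]=10 > 7 → no swap
j=3: v[3]=10 > 7 → no swap
j=4: v[4]=7 ≤ 7 → i=0, swap v[0],v[4] → 7 9 10 10 10 9 10 10 8 9 7
j=5: v[5]=9 > 7 → no swap
j=6: v[6]=10 > 7 → no swap
j=7: v[7]=10 > 7 → no swap
j=8: v[8]=8 > 7 → no swap
j=9: v[9]=9 > 7 → no swap
final swap v[1],v[10] → 7 7 10 10 10 9 10 10 8 9 9; return 1

7 7 10 10 10 9 10 10 8 9 9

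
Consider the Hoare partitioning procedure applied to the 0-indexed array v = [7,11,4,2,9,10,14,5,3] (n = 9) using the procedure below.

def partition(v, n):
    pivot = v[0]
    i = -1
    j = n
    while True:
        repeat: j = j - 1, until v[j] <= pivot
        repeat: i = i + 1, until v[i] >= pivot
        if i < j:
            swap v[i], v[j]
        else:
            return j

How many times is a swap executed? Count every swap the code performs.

2

pivot=7
j stops at 8 (3), i stops at 0 (7); swap ⇒ [3,11,4,2,9,10,14,5,7]
j stops at 7 (5), i stops at 1 (11); swap ⇒ [3,5,4,2,9,10,14,11,7]
j stops at 3, i stops at 4; i≥j ⇒ return 3. v=[3,5,4,2,9,10,14,11,7]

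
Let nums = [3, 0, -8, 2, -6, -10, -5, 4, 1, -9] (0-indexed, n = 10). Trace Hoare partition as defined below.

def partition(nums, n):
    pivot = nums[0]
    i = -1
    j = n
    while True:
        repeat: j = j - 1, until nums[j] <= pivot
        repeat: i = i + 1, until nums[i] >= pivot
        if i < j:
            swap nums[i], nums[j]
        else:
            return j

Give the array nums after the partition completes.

pivot = nums[0] = 3; i = -1, j = 10
j→9 (nums[9]=-9≤3), i→0 (nums[0]=3≥3); i<j, swap → [-9, 0, -8, 2, -6, -10, -5, 4, 1, 3]
j→8 (nums[8]=1≤3), i→7 (nums[7]=4≥3); i<j, swap → [-9, 0, -8, 2, -6, -10, -5, 1, 4, 3]
j→7, i→8; i≥j, return j=7. nums = [-9, 0, -8, 2, -6, -10, -5, 1, 4, 3]

[-9, 0, -8, 2, -6, -10, -5, 1, 4, 3]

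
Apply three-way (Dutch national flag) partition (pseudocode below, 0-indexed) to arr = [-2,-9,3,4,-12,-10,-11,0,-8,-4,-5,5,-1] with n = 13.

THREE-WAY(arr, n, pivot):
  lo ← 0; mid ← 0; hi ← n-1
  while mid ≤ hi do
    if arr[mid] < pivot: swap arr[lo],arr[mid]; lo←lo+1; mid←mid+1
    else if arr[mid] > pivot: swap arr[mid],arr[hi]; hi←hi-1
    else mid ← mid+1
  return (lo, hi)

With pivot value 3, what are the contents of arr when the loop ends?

[-2,-9,-1,-12,-10,-11,0,-8,-4,-5,3,5,4]

lo=0 mid=0 hi=12
-2<3: swap(0,0), lo=1 mid=1 ⇒ [-2,-9,3,4,-12,-10,-11,0,-8,-4,-5,5,-1]
-9<3: swap(1,1), lo=2 mid=2 ⇒ [-2,-9,3,4,-12,-10,-11,0,-8,-4,-5,5,-1]
3=3: mid=3
4>3: swap(3,12), hi=11 ⇒ [-2,-9,3,-1,-12,-10,-11,0,-8,-4,-5,5,4]
-1<3: swap(2,3), lo=3 mid=4 ⇒ [-2,-9,-1,3,-12,-10,-11,0,-8,-4,-5,5,4]
-12<3: swap(3,4), lo=4 mid=5 ⇒ [-2,-9,-1,-12,3,-10,-11,0,-8,-4,-5,5,4]
-10<3: swap(4,5), lo=5 mid=6 ⇒ [-2,-9,-1,-12,-10,3,-11,0,-8,-4,-5,5,4]
-11<3: swap(5,6), lo=6 mid=7 ⇒ [-2,-9,-1,-12,-10,-11,3,0,-8,-4,-5,5,4]
0<3: swap(6,7), lo=7 mid=8 ⇒ [-2,-9,-1,-12,-10,-11,0,3,-8,-4,-5,5,4]
-8<3: swap(7,8), lo=8 mid=9 ⇒ [-2,-9,-1,-12,-10,-11,0,-8,3,-4,-5,5,4]
-4<3: swap(8,9), lo=9 mid=10 ⇒ [-2,-9,-1,-12,-10,-11,0,-8,-4,3,-5,5,4]
-5<3: swap(9,10), lo=10 mid=11 ⇒ [-2,-9,-1,-12,-10,-11,0,-8,-4,-5,3,5,4]
5>3: swap(11,11), hi=10 ⇒ [-2,-9,-1,-12,-10,-11,0,-8,-4,-5,3,5,4]
done. lo=10 hi=10; arr=[-2,-9,-1,-12,-10,-11,0,-8,-4,-5,3,5,4]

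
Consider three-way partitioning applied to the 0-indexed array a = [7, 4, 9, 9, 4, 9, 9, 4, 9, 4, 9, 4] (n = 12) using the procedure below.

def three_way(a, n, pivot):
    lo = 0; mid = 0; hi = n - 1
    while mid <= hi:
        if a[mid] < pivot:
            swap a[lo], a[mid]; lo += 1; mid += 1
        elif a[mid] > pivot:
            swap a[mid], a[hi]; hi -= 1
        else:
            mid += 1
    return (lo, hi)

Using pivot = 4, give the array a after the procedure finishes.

lo=0 mid=0 hi=11
7>4: swap(0,11), hi=10 ⇒ [4, 4, 9, 9, 4, 9, 9, 4, 9, 4, 9, 7]
4=4: mid=1
4=4: mid=2
9>4: swap(2,10), hi=9 ⇒ [4, 4, 9, 9, 4, 9, 9, 4, 9, 4, 9, 7]
9>4: swap(2,9), hi=8 ⇒ [4, 4, 4, 9, 4, 9, 9, 4, 9, 9, 9, 7]
4=4: mid=3
9>4: swap(3,8), hi=7 ⇒ [4, 4, 4, 9, 4, 9, 9, 4, 9, 9, 9, 7]
9>4: swap(3,7), hi=6 ⇒ [4, 4, 4, 4, 4, 9, 9, 9, 9, 9, 9, 7]
4=4: mid=4
4=4: mid=5
9>4: swap(5,6), hi=5 ⇒ [4, 4, 4, 4, 4, 9, 9, 9, 9, 9, 9, 7]
9>4: swap(5,5), hi=4 ⇒ [4, 4, 4, 4, 4, 9, 9, 9, 9, 9, 9, 7]
done. lo=0 hi=4; a=[4, 4, 4, 4, 4, 9, 9, 9, 9, 9, 9, 7]

[4, 4, 4, 4, 4, 9, 9, 9, 9, 9, 9, 7]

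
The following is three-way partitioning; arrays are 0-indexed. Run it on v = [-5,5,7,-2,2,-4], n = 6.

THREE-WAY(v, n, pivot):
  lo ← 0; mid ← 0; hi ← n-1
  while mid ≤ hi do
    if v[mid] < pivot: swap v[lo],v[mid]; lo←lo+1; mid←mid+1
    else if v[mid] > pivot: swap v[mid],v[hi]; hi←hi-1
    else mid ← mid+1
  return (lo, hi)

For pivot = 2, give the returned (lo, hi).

(3, 3)

lo=0 mid=0 hi=5
-5<2: swap(0,0), lo=1 mid=1 ⇒ [-5,5,7,-2,2,-4]
5>2: swap(1,5), hi=4 ⇒ [-5,-4,7,-2,2,5]
-4<2: swap(1,1), lo=2 mid=2 ⇒ [-5,-4,7,-2,2,5]
7>2: swap(2,4), hi=3 ⇒ [-5,-4,2,-2,7,5]
2=2: mid=3
-2<2: swap(2,3), lo=3 mid=4 ⇒ [-5,-4,-2,2,7,5]
done. lo=3 hi=3; v=[-5,-4,-2,2,7,5]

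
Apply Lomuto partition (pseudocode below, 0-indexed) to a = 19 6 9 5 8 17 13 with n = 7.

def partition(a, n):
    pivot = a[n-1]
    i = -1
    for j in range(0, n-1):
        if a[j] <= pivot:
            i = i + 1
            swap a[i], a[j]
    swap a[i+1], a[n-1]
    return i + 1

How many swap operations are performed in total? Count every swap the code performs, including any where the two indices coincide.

5

pivot=13, i=-1
j=0: 19>13, skip
j=1: 6≤13, i=0, swap(0,1) ⇒ 6 19 9 5 8 17 13
j=2: 9≤13, i=1, swap(1,2) ⇒ 6 9 19 5 8 17 13
j=3: 5≤13, i=2, swap(2,3) ⇒ 6 9 5 19 8 17 13
j=4: 8≤13, i=3, swap(3,4) ⇒ 6 9 5 8 19 17 13
j=5: 17>13, skip
swap(4,6) ⇒ 6 9 5 8 13 17 19; return 4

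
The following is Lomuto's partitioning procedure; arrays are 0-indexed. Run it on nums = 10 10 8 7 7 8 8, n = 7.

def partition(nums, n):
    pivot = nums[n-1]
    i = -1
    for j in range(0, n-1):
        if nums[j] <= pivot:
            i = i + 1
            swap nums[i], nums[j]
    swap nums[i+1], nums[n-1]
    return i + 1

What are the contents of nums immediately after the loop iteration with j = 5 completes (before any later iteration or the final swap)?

8 7 7 8 10 10 8

pivot = nums[6] = 8; i = -1
j=0: nums[0]=10 > 8 → no swap
j=1: nums[1]=10 > 8 → no swap
j=2: nums[2]=8 ≤ 8 → i=0, swap nums[0],nums[2] → 8 10 10 7 7 8 8
j=3: nums[3]=7 ≤ 8 → i=1, swap nums[1],nums[3] → 8 7 10 10 7 8 8
j=4: nums[4]=7 ≤ 8 → i=2, swap nums[2],nums[4] → 8 7 7 10 10 8 8
j=5: nums[5]=8 ≤ 8 → i=3, swap nums[3],nums[5] → 8 7 7 8 10 10 8
(after j=5) nums = 8 7 7 8 10 10 8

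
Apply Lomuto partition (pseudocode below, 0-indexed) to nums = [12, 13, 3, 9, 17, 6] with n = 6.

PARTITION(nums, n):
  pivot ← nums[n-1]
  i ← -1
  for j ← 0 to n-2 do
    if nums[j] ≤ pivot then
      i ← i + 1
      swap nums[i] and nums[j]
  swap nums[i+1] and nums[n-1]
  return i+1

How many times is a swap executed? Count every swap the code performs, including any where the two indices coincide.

pivot=6, i=-1
j=0: 12>6, skip
j=1: 13>6, skip
j=2: 3≤6, i=0, swap(0,2) ⇒ [3, 13, 12, 9, 17, 6]
j=3: 9>6, skip
j=4: 17>6, skip
swap(1,5) ⇒ [3, 6, 12, 9, 17, 13]; return 1

2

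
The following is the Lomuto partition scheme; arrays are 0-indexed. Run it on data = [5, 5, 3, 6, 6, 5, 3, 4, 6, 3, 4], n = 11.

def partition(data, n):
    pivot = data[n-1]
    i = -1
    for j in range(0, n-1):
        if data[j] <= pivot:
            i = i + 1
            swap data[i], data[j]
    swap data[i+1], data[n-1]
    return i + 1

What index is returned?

4

pivot = data[10] = 4; i = -1
j=0: data[0]=5 > 4 → no swap
j=1: data[1]=5 > 4 → no swap
j=2: data[2]=3 ≤ 4 → i=0, swap data[0],data[2] → [3, 5, 5, 6, 6, 5, 3, 4, 6, 3, 4]
j=3: data[3]=6 > 4 → no swap
j=4: data[4]=6 > 4 → no swap
j=5: data[5]=5 > 4 → no swap
j=6: data[6]=3 ≤ 4 → i=1, swap data[1],data[6] → [3, 3, 5, 6, 6, 5, 5, 4, 6, 3, 4]
j=7: data[7]=4 ≤ 4 → i=2, swap data[2],data[7] → [3, 3, 4, 6, 6, 5, 5, 5, 6, 3, 4]
j=8: data[8]=6 > 4 → no swap
j=9: data[9]=3 ≤ 4 → i=3, swap data[3],data[9] → [3, 3, 4, 3, 6, 5, 5, 5, 6, 6, 4]
final swap data[4],data[10] → [3, 3, 4, 3, 4, 5, 5, 5, 6, 6, 6]; return 4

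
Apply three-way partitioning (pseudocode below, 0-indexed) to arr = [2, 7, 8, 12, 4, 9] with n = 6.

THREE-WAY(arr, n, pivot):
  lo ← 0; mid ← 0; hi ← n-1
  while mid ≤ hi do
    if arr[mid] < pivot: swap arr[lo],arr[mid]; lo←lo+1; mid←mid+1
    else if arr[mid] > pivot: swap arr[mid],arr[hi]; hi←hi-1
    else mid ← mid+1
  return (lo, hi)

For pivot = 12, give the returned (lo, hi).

(5, 5)

pivot = 12; lo=0, mid=0, hi=5
arr[mid]=2<12: swap arr[0],arr[0]; lo=1,mid=1 → [2, 7, 8, 12, 4, 9]
arr[mid]=7<12: swap arr[1],arr[1]; lo=2,mid=2 → [2, 7, 8, 12, 4, 9]
arr[mid]=8<12: swap arr[2],arr[2]; lo=3,mid=3 → [2, 7, 8, 12, 4, 9]
arr[mid]=12=12: mid=4
arr[mid]=4<12: swap arr[3],arr[4]; lo=4,mid=5 → [2, 7, 8, 4, 12, 9]
arr[mid]=9<12: swap arr[4],arr[5]; lo=5,mid=6 → [2, 7, 8, 4, 9, 12]
end: lo=5, hi=5; arr = [2, 7, 8, 4, 9, 12]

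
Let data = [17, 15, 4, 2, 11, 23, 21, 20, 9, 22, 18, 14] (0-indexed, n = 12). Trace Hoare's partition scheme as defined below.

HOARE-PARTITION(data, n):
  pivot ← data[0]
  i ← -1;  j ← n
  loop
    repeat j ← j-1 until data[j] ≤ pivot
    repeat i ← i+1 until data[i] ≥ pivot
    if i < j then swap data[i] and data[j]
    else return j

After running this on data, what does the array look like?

pivot = data[0] = 17; i = -1, j = 12
j→11 (data[11]=14≤17), i→0 (data[0]=17≥17); i<j, swap → [14, 15, 4, 2, 11, 23, 21, 20, 9, 22, 18, 17]
j→8 (data[8]=9≤17), i→5 (data[5]=23≥17); i<j, swap → [14, 15, 4, 2, 11, 9, 21, 20, 23, 22, 18, 17]
j→5, i→6; i≥j, return j=5. data = [14, 15, 4, 2, 11, 9, 21, 20, 23, 22, 18, 17]

[14, 15, 4, 2, 11, 9, 21, 20, 23, 22, 18, 17]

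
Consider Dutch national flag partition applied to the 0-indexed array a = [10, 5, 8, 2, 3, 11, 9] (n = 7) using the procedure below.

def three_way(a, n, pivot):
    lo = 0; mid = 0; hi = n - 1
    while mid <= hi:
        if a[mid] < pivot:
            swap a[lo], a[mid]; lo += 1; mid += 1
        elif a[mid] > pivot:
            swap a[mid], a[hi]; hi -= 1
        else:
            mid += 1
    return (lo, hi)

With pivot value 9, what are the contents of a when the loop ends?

lo=0 mid=0 hi=6
10>9: swap(0,6), hi=5 ⇒ [9, 5, 8, 2, 3, 11, 10]
9=9: mid=1
5<9: swap(0,1), lo=1 mid=2 ⇒ [5, 9, 8, 2, 3, 11, 10]
8<9: swap(1,2), lo=2 mid=3 ⇒ [5, 8, 9, 2, 3, 11, 10]
2<9: swap(2,3), lo=3 mid=4 ⇒ [5, 8, 2, 9, 3, 11, 10]
3<9: swap(3,4), lo=4 mid=5 ⇒ [5, 8, 2, 3, 9, 11, 10]
11>9: swap(5,5), hi=4 ⇒ [5, 8, 2, 3, 9, 11, 10]
done. lo=4 hi=4; a=[5, 8, 2, 3, 9, 11, 10]

[5, 8, 2, 3, 9, 11, 10]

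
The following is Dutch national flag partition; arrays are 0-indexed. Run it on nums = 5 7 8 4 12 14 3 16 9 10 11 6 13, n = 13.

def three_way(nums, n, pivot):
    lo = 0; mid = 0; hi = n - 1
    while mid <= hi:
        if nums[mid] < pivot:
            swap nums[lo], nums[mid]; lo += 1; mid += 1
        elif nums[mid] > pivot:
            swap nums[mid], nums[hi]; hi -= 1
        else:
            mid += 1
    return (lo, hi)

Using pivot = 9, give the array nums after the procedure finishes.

lo=0 mid=0 hi=12
5<9: swap(0,0), lo=1 mid=1 ⇒ 5 7 8 4 12 14 3 16 9 10 11 6 13
7<9: swap(1,1), lo=2 mid=2 ⇒ 5 7 8 4 12 14 3 16 9 10 11 6 13
8<9: swap(2,2), lo=3 mid=3 ⇒ 5 7 8 4 12 14 3 16 9 10 11 6 13
4<9: swap(3,3), lo=4 mid=4 ⇒ 5 7 8 4 12 14 3 16 9 10 11 6 13
12>9: swap(4,12), hi=11 ⇒ 5 7 8 4 13 14 3 16 9 10 11 6 12
13>9: swap(4,11), hi=10 ⇒ 5 7 8 4 6 14 3 16 9 10 11 13 12
6<9: swap(4,4), lo=5 mid=5 ⇒ 5 7 8 4 6 14 3 16 9 10 11 13 12
14>9: swap(5,10), hi=9 ⇒ 5 7 8 4 6 11 3 16 9 10 14 13 12
11>9: swap(5,9), hi=8 ⇒ 5 7 8 4 6 10 3 16 9 11 14 13 12
10>9: swap(5,8), hi=7 ⇒ 5 7 8 4 6 9 3 16 10 11 14 13 12
9=9: mid=6
3<9: swap(5,6), lo=6 mid=7 ⇒ 5 7 8 4 6 3 9 16 10 11 14 13 12
16>9: swap(7,7), hi=6 ⇒ 5 7 8 4 6 3 9 16 10 11 14 13 12
done. lo=6 hi=6; nums=5 7 8 4 6 3 9 16 10 11 14 13 12

5 7 8 4 6 3 9 16 10 11 14 13 12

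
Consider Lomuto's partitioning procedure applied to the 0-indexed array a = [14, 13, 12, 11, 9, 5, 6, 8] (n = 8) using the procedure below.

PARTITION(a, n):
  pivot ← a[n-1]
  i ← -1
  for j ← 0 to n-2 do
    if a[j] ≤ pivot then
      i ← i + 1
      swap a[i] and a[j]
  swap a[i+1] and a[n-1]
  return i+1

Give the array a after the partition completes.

pivot = a[7] = 8; i = -1
j=0: a[0]=14 > 8 → no swap
j=1: a[1]=13 > 8 → no swap
j=2: a[2]=12 > 8 → no swap
j=3: a[3]=11 > 8 → no swap
j=4: a[4]=9 > 8 → no swap
j=5: a[5]=5 ≤ 8 → i=0, swap a[0],a[5] → [5, 13, 12, 11, 9, 14, 6, 8]
j=6: a[6]=6 ≤ 8 → i=1, swap a[1],a[6] → [5, 6, 12, 11, 9, 14, 13, 8]
final swap a[2],a[7] → [5, 6, 8, 11, 9, 14, 13, 12]; return 2

[5, 6, 8, 11, 9, 14, 13, 12]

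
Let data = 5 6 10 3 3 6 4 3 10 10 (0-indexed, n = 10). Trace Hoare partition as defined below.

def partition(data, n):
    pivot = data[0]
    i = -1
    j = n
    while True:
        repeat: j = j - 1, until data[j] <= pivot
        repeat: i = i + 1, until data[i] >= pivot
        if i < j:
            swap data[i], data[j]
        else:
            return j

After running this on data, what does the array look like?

pivot=5
j stops at 7 (3), i stops at 0 (5); swap ⇒ 3 6 10 3 3 6 4 5 10 10
j stops at 6 (4), i stops at 1 (6); swap ⇒ 3 4 10 3 3 6 6 5 10 10
j stops at 4 (3), i stops at 2 (10); swap ⇒ 3 4 3 3 10 6 6 5 10 10
j stops at 3, i stops at 4; i≥j ⇒ return 3. data=3 4 3 3 10 6 6 5 10 10

3 4 3 3 10 6 6 5 10 10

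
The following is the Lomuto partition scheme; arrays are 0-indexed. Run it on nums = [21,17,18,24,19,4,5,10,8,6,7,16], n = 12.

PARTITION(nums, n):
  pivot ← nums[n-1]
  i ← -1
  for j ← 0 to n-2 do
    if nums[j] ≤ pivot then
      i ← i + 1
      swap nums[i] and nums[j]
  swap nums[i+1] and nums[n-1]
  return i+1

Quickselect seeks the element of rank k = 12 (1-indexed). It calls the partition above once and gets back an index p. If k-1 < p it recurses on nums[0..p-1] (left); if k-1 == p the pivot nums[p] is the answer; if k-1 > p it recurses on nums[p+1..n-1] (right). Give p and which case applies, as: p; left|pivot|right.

6; right

pivot = nums[11] = 16; i = -1
j=0: nums[0]=21 > 16 → no swap
j=1: nums[1]=17 > 16 → no swap
j=2: nums[2]=18 > 16 → no swap
j=3: nums[3]=24 > 16 → no swap
j=4: nums[4]=19 > 16 → no swap
j=5: nums[5]=4 ≤ 16 → i=0, swap nums[0],nums[5] → [4,17,18,24,19,21,5,10,8,6,7,16]
j=6: nums[6]=5 ≤ 16 → i=1, swap nums[1],nums[6] → [4,5,18,24,19,21,17,10,8,6,7,16]
j=7: nums[7]=10 ≤ 16 → i=2, swap nums[2],nums[7] → [4,5,10,24,19,21,17,18,8,6,7,16]
j=8: nums[8]=8 ≤ 16 → i=3, swap nums[3],nums[8] → [4,5,10,8,19,21,17,18,24,6,7,16]
j=9: nums[9]=6 ≤ 16 → i=4, swap nums[4],nums[9] → [4,5,10,8,6,21,17,18,24,19,7,16]
j=10: nums[10]=7 ≤ 16 → i=5, swap nums[5],nums[10] → [4,5,10,8,6,7,17,18,24,19,21,16]
final swap nums[6],nums[11] → [4,5,10,8,6,7,16,18,24,19,21,17]; return 6
p = 6; k-1 = 11 > 6 ⇒ right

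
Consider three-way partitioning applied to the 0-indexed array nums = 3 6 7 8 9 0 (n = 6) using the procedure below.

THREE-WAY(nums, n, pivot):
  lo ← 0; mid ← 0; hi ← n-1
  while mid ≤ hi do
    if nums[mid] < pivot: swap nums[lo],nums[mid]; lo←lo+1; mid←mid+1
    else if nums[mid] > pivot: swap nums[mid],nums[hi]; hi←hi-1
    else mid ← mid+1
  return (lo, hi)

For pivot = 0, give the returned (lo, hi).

(0, 0)

pivot = 0; lo=0, mid=0, hi=5
nums[mid]=3>0: swap nums[0],nums[5]; hi=4 → 0 6 7 8 9 3
nums[mid]=0=0: mid=1
nums[mid]=6>0: swap nums[1],nums[4]; hi=3 → 0 9 7 8 6 3
nums[mid]=9>0: swap nums[1],nums[3]; hi=2 → 0 8 7 9 6 3
nums[mid]=8>0: swap nums[1],nums[2]; hi=1 → 0 7 8 9 6 3
nums[mid]=7>0: swap nums[1],nums[1]; hi=0 → 0 7 8 9 6 3
end: lo=0, hi=0; nums = 0 7 8 9 6 3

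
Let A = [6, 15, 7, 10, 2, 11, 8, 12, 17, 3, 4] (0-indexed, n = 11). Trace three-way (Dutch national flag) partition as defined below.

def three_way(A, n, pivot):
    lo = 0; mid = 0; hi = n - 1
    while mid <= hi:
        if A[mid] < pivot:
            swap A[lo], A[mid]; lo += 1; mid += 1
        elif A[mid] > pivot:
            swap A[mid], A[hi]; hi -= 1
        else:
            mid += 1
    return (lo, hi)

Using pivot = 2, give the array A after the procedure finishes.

[2, 7, 10, 15, 11, 8, 12, 17, 3, 4, 6]

lo=0 mid=0 hi=10
6>2: swap(0,10), hi=9 ⇒ [4, 15, 7, 10, 2, 11, 8, 12, 17, 3, 6]
4>2: swap(0,9), hi=8 ⇒ [3, 15, 7, 10, 2, 11, 8, 12, 17, 4, 6]
3>2: swap(0,8), hi=7 ⇒ [17, 15, 7, 10, 2, 11, 8, 12, 3, 4, 6]
17>2: swap(0,7), hi=6 ⇒ [12, 15, 7, 10, 2, 11, 8, 17, 3, 4, 6]
12>2: swap(0,6), hi=5 ⇒ [8, 15, 7, 10, 2, 11, 12, 17, 3, 4, 6]
8>2: swap(0,5), hi=4 ⇒ [11, 15, 7, 10, 2, 8, 12, 17, 3, 4, 6]
11>2: swap(0,4), hi=3 ⇒ [2, 15, 7, 10, 11, 8, 12, 17, 3, 4, 6]
2=2: mid=1
15>2: swap(1,3), hi=2 ⇒ [2, 10, 7, 15, 11, 8, 12, 17, 3, 4, 6]
10>2: swap(1,2), hi=1 ⇒ [2, 7, 10, 15, 11, 8, 12, 17, 3, 4, 6]
7>2: swap(1,1), hi=0 ⇒ [2, 7, 10, 15, 11, 8, 12, 17, 3, 4, 6]
done. lo=0 hi=0; A=[2, 7, 10, 15, 11, 8, 12, 17, 3, 4, 6]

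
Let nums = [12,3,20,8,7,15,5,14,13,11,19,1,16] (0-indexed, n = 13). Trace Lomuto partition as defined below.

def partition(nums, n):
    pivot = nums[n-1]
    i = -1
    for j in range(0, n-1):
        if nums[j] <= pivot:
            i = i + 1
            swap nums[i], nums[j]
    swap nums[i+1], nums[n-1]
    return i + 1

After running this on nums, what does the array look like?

pivot=16, i=-1
j=0: 12≤16, i=0, swap(0,0) ⇒ [12,3,20,8,7,15,5,14,13,11,19,1,16]
j=1: 3≤16, i=1, swap(1,1) ⇒ [12,3,20,8,7,15,5,14,13,11,19,1,16]
j=2: 20>16, skip
j=3: 8≤16, i=2, swap(2,3) ⇒ [12,3,8,20,7,15,5,14,13,11,19,1,16]
j=4: 7≤16, i=3, swap(3,4) ⇒ [12,3,8,7,20,15,5,14,13,11,19,1,16]
j=5: 15≤16, i=4, swap(4,5) ⇒ [12,3,8,7,15,20,5,14,13,11,19,1,16]
j=6: 5≤16, i=5, swap(5,6) ⇒ [12,3,8,7,15,5,20,14,13,11,19,1,16]
j=7: 14≤16, i=6, swap(6,7) ⇒ [12,3,8,7,15,5,14,20,13,11,19,1,16]
j=8: 13≤16, i=7, swap(7,8) ⇒ [12,3,8,7,15,5,14,13,20,11,19,1,16]
j=9: 11≤16, i=8, swap(8,9) ⇒ [12,3,8,7,15,5,14,13,11,20,19,1,16]
j=10: 19>16, skip
j=11: 1≤16, i=9, swap(9,11) ⇒ [12,3,8,7,15,5,14,13,11,1,19,20,16]
swap(10,12) ⇒ [12,3,8,7,15,5,14,13,11,1,16,20,19]; return 10

[12,3,8,7,15,5,14,13,11,1,16,20,19]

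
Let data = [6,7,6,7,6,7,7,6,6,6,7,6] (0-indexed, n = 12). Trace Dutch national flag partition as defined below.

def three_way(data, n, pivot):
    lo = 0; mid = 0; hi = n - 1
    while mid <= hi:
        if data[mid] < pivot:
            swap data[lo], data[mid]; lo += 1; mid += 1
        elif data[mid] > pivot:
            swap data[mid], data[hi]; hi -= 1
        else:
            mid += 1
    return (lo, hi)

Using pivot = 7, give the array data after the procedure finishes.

lo=0 mid=0 hi=11
6<7: swap(0,0), lo=1 mid=1 ⇒ [6,7,6,7,6,7,7,6,6,6,7,6]
7=7: mid=2
6<7: swap(1,2), lo=2 mid=3 ⇒ [6,6,7,7,6,7,7,6,6,6,7,6]
7=7: mid=4
6<7: swap(2,4), lo=3 mid=5 ⇒ [6,6,6,7,7,7,7,6,6,6,7,6]
7=7: mid=6
7=7: mid=7
6<7: swap(3,7), lo=4 mid=8 ⇒ [6,6,6,6,7,7,7,7,6,6,7,6]
6<7: swap(4,8), lo=5 mid=9 ⇒ [6,6,6,6,6,7,7,7,7,6,7,6]
6<7: swap(5,9), lo=6 mid=10 ⇒ [6,6,6,6,6,6,7,7,7,7,7,6]
7=7: mid=11
6<7: swap(6,11), lo=7 mid=12 ⇒ [6,6,6,6,6,6,6,7,7,7,7,7]
done. lo=7 hi=11; data=[6,6,6,6,6,6,6,7,7,7,7,7]

[6,6,6,6,6,6,6,7,7,7,7,7]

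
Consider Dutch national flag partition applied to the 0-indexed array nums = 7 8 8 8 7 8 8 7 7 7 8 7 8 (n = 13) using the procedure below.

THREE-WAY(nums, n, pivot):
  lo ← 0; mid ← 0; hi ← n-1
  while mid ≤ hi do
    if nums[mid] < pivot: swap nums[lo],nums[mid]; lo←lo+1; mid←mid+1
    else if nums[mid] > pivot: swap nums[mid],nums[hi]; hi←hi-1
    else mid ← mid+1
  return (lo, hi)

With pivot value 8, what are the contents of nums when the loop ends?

pivot = 8; lo=0, mid=0, hi=12
nums[mid]=7<8: swap nums[0],nums[0]; lo=1,mid=1 → 7 8 8 8 7 8 8 7 7 7 8 7 8
nums[mid]=8=8: mid=2
nums[mid]=8=8: mid=3
nums[mid]=8=8: mid=4
nums[mid]=7<8: swap nums[1],nums[4]; lo=2,mid=5 → 7 7 8 8 8 8 8 7 7 7 8 7 8
nums[mid]=8=8: mid=6
nums[mid]=8=8: mid=7
nums[mid]=7<8: swap nums[2],nums[7]; lo=3,mid=8 → 7 7 7 8 8 8 8 8 7 7 8 7 8
nums[mid]=7<8: swap nums[3],nums[8]; lo=4,mid=9 → 7 7 7 7 8 8 8 8 8 7 8 7 8
nums[mid]=7<8: swap nums[4],nums[9]; lo=5,mid=10 → 7 7 7 7 7 8 8 8 8 8 8 7 8
nums[mid]=8=8: mid=11
nums[mid]=7<8: swap nums[5],nums[11]; lo=6,mid=12 → 7 7 7 7 7 7 8 8 8 8 8 8 8
nums[mid]=8=8: mid=13
end: lo=6, hi=12; nums = 7 7 7 7 7 7 8 8 8 8 8 8 8

7 7 7 7 7 7 8 8 8 8 8 8 8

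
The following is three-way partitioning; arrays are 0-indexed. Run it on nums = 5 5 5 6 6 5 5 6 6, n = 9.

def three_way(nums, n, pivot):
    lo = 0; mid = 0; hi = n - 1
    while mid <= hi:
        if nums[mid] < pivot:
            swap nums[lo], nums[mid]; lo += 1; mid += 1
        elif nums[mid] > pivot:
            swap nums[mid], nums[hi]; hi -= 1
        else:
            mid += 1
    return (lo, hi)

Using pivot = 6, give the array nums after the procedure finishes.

5 5 5 5 5 6 6 6 6

pivot = 6; lo=0, mid=0, hi=8
nums[mid]=5<6: swap nums[0],nums[0]; lo=1,mid=1 → 5 5 5 6 6 5 5 6 6
nums[mid]=5<6: swap nums[1],nums[1]; lo=2,mid=2 → 5 5 5 6 6 5 5 6 6
nums[mid]=5<6: swap nums[2],nums[2]; lo=3,mid=3 → 5 5 5 6 6 5 5 6 6
nums[mid]=6=6: mid=4
nums[mid]=6=6: mid=5
nums[mid]=5<6: swap nums[3],nums[5]; lo=4,mid=6 → 5 5 5 5 6 6 5 6 6
nums[mid]=5<6: swap nums[4],nums[6]; lo=5,mid=7 → 5 5 5 5 5 6 6 6 6
nums[mid]=6=6: mid=8
nums[mid]=6=6: mid=9
end: lo=5, hi=8; nums = 5 5 5 5 5 6 6 6 6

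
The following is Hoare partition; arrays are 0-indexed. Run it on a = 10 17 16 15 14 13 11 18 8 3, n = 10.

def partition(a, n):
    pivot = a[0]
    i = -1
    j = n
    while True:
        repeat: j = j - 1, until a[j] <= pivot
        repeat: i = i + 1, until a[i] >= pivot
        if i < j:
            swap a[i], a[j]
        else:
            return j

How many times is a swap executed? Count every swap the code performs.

pivot=10
j stops at 9 (3), i stops at 0 (10); swap ⇒ 3 17 16 15 14 13 11 18 8 10
j stops at 8 (8), i stops at 1 (17); swap ⇒ 3 8 16 15 14 13 11 18 17 10
j stops at 1, i stops at 2; i≥j ⇒ return 1. a=3 8 16 15 14 13 11 18 17 10

2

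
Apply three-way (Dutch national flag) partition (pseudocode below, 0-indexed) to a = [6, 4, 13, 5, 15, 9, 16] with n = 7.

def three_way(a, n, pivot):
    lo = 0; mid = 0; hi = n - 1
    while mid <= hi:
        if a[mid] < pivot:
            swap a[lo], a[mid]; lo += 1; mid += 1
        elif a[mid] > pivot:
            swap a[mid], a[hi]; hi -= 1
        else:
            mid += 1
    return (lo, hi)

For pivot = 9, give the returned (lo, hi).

(3, 3)

pivot = 9; lo=0, mid=0, hi=6
a[mid]=6<9: swap a[0],a[0]; lo=1,mid=1 → [6, 4, 13, 5, 15, 9, 16]
a[mid]=4<9: swap a[1],a[1]; lo=2,mid=2 → [6, 4, 13, 5, 15, 9, 16]
a[mid]=13>9: swap a[2],a[6]; hi=5 → [6, 4, 16, 5, 15, 9, 13]
a[mid]=16>9: swap a[2],a[5]; hi=4 → [6, 4, 9, 5, 15, 16, 13]
a[mid]=9=9: mid=3
a[mid]=5<9: swap a[2],a[3]; lo=3,mid=4 → [6, 4, 5, 9, 15, 16, 13]
a[mid]=15>9: swap a[4],a[4]; hi=3 → [6, 4, 5, 9, 15, 16, 13]
end: lo=3, hi=3; a = [6, 4, 5, 9, 15, 16, 13]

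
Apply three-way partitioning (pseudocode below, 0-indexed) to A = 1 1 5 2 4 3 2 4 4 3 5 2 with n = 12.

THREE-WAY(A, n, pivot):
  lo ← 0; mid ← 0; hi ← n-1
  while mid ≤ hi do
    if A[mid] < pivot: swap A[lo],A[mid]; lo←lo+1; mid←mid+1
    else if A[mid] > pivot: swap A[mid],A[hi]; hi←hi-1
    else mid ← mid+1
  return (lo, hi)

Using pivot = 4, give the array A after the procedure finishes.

lo=0 mid=0 hi=11
1<4: swap(0,0), lo=1 mid=1 ⇒ 1 1 5 2 4 3 2 4 4 3 5 2
1<4: swap(1,1), lo=2 mid=2 ⇒ 1 1 5 2 4 3 2 4 4 3 5 2
5>4: swap(2,11), hi=10 ⇒ 1 1 2 2 4 3 2 4 4 3 5 5
2<4: swap(2,2), lo=3 mid=3 ⇒ 1 1 2 2 4 3 2 4 4 3 5 5
2<4: swap(3,3), lo=4 mid=4 ⇒ 1 1 2 2 4 3 2 4 4 3 5 5
4=4: mid=5
3<4: swap(4,5), lo=5 mid=6 ⇒ 1 1 2 2 3 4 2 4 4 3 5 5
2<4: swap(5,6), lo=6 mid=7 ⇒ 1 1 2 2 3 2 4 4 4 3 5 5
4=4: mid=8
4=4: mid=9
3<4: swap(6,9), lo=7 mid=10 ⇒ 1 1 2 2 3 2 3 4 4 4 5 5
5>4: swap(10,10), hi=9 ⇒ 1 1 2 2 3 2 3 4 4 4 5 5
done. lo=7 hi=9; A=1 1 2 2 3 2 3 4 4 4 5 5

1 1 2 2 3 2 3 4 4 4 5 5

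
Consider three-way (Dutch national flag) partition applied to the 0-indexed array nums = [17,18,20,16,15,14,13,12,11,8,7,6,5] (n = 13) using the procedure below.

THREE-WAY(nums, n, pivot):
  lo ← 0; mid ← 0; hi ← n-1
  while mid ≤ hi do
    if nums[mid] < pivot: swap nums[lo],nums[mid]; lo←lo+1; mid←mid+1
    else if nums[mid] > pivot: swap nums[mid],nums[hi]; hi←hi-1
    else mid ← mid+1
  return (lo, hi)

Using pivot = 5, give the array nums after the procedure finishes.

[5,20,16,15,14,13,12,11,8,7,6,18,17]

lo=0 mid=0 hi=12
17>5: swap(0,12), hi=11 ⇒ [5,18,20,16,15,14,13,12,11,8,7,6,17]
5=5: mid=1
18>5: swap(1,11), hi=10 ⇒ [5,6,20,16,15,14,13,12,11,8,7,18,17]
6>5: swap(1,10), hi=9 ⇒ [5,7,20,16,15,14,13,12,11,8,6,18,17]
7>5: swap(1,9), hi=8 ⇒ [5,8,20,16,15,14,13,12,11,7,6,18,17]
8>5: swap(1,8), hi=7 ⇒ [5,11,20,16,15,14,13,12,8,7,6,18,17]
11>5: swap(1,7), hi=6 ⇒ [5,12,20,16,15,14,13,11,8,7,6,18,17]
12>5: swap(1,6), hi=5 ⇒ [5,13,20,16,15,14,12,11,8,7,6,18,17]
13>5: swap(1,5), hi=4 ⇒ [5,14,20,16,15,13,12,11,8,7,6,18,17]
14>5: swap(1,4), hi=3 ⇒ [5,15,20,16,14,13,12,11,8,7,6,18,17]
15>5: swap(1,3), hi=2 ⇒ [5,16,20,15,14,13,12,11,8,7,6,18,17]
16>5: swap(1,2), hi=1 ⇒ [5,20,16,15,14,13,12,11,8,7,6,18,17]
20>5: swap(1,1), hi=0 ⇒ [5,20,16,15,14,13,12,11,8,7,6,18,17]
done. lo=0 hi=0; nums=[5,20,16,15,14,13,12,11,8,7,6,18,17]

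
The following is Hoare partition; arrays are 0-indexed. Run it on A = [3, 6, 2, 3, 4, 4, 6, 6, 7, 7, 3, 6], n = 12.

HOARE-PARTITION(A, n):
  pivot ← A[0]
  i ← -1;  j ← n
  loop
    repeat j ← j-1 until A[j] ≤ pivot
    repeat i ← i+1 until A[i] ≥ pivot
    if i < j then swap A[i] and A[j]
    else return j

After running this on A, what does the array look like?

pivot=3
j stops at 10 (3), i stops at 0 (3); swap ⇒ [3, 6, 2, 3, 4, 4, 6, 6, 7, 7, 3, 6]
j stops at 3 (3), i stops at 1 (6); swap ⇒ [3, 3, 2, 6, 4, 4, 6, 6, 7, 7, 3, 6]
j stops at 2, i stops at 3; i≥j ⇒ return 2. A=[3, 3, 2, 6, 4, 4, 6, 6, 7, 7, 3, 6]

[3, 3, 2, 6, 4, 4, 6, 6, 7, 7, 3, 6]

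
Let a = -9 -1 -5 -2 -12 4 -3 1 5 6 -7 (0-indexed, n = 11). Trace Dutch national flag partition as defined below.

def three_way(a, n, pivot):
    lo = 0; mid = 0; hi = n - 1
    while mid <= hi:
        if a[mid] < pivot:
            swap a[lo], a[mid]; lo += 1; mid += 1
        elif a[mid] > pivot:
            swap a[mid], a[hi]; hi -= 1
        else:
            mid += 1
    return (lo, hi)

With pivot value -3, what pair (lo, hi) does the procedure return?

lo=0 mid=0 hi=10
-9<-3: swap(0,0), lo=1 mid=1 ⇒ -9 -1 -5 -2 -12 4 -3 1 5 6 -7
-1>-3: swap(1,10), hi=9 ⇒ -9 -7 -5 -2 -12 4 -3 1 5 6 -1
-7<-3: swap(1,1), lo=2 mid=2 ⇒ -9 -7 -5 -2 -12 4 -3 1 5 6 -1
-5<-3: swap(2,2), lo=3 mid=3 ⇒ -9 -7 -5 -2 -12 4 -3 1 5 6 -1
-2>-3: swap(3,9), hi=8 ⇒ -9 -7 -5 6 -12 4 -3 1 5 -2 -1
6>-3: swap(3,8), hi=7 ⇒ -9 -7 -5 5 -12 4 -3 1 6 -2 -1
5>-3: swap(3,7), hi=6 ⇒ -9 -7 -5 1 -12 4 -3 5 6 -2 -1
1>-3: swap(3,6), hi=5 ⇒ -9 -7 -5 -3 -12 4 1 5 6 -2 -1
-3=-3: mid=4
-12<-3: swap(3,4), lo=4 mid=5 ⇒ -9 -7 -5 -12 -3 4 1 5 6 -2 -1
4>-3: swap(5,5), hi=4 ⇒ -9 -7 -5 -12 -3 4 1 5 6 -2 -1
done. lo=4 hi=4; a=-9 -7 -5 -12 -3 4 1 5 6 -2 -1

(4, 4)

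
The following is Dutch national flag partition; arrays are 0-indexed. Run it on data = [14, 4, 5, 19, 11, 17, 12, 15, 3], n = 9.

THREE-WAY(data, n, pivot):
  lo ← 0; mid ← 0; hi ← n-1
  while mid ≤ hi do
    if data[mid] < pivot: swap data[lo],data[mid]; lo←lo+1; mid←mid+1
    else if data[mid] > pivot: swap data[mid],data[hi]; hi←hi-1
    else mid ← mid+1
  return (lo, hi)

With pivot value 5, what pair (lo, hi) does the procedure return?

lo=0 mid=0 hi=8
14>5: swap(0,8), hi=7 ⇒ [3, 4, 5, 19, 11, 17, 12, 15, 14]
3<5: swap(0,0), lo=1 mid=1 ⇒ [3, 4, 5, 19, 11, 17, 12, 15, 14]
4<5: swap(1,1), lo=2 mid=2 ⇒ [3, 4, 5, 19, 11, 17, 12, 15, 14]
5=5: mid=3
19>5: swap(3,7), hi=6 ⇒ [3, 4, 5, 15, 11, 17, 12, 19, 14]
15>5: swap(3,6), hi=5 ⇒ [3, 4, 5, 12, 11, 17, 15, 19, 14]
12>5: swap(3,5), hi=4 ⇒ [3, 4, 5, 17, 11, 12, 15, 19, 14]
17>5: swap(3,4), hi=3 ⇒ [3, 4, 5, 11, 17, 12, 15, 19, 14]
11>5: swap(3,3), hi=2 ⇒ [3, 4, 5, 11, 17, 12, 15, 19, 14]
done. lo=2 hi=2; data=[3, 4, 5, 11, 17, 12, 15, 19, 14]

(2, 2)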